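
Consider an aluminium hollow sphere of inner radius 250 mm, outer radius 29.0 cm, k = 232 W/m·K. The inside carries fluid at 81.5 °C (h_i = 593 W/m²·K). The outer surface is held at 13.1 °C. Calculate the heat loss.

Resistance network (inner→outer):
  R_conv,in = 1/(4πr²h) = 1/(4π·0.250²·593) = 0.002147 K/W
  R_aluminium = (1/0.250 − 1/0.290)/(4πk) = 0.5517/(4π·232) = 1.892×10^-4 K/W
ΣR = 0.002147 + 1.892×10^-4 = 0.002336 K/W
Q = ΔT/ΣR = (81.5 °C − 13.1 °C)/0.002336 = 29300 W

Q = 29.3 kW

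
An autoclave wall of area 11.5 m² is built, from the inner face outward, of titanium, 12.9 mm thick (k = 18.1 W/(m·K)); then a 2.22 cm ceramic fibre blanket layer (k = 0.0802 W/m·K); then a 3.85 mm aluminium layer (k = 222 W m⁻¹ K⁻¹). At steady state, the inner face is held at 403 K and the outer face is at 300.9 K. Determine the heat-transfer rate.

Q = 4.23 kW

Treat each layer as a resistance in series:
  R_titanium = L/(kA) = 0.0129/(18.1·11.5) = 6.197×10^-5 K/W
  R_ceramic fibre blanket = L/(kA) = 0.0222/(0.0802·11.5) = 0.02407 K/W
  R_aluminium = L/(kA) = 0.00385/(222·11.5) = 1.508×10^-6 K/W
ΣR = 6.197×10^-5 + 0.02407 + 1.508×10^-6 = 0.02413 K/W
Q = ΔT/ΣR = (403 K − 300.9 K)/0.02413 = 4230 W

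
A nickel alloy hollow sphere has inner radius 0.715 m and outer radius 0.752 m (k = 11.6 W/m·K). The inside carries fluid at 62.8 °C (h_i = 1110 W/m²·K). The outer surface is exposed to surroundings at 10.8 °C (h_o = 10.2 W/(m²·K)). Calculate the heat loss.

Resistance network (inner→outer):
  R_conv,in = 1/(4πr²h) = 1/(4π·0.715²·1110) = 1.402×10^-4 K/W
  R_nickel alloy = (1/0.715 − 1/0.752)/(4πk) = 0.06881/(4π·11.6) = 4.721×10^-4 K/W
  R_conv,out = 1/(4πr²h) = 1/(4π·0.752²·10.2) = 0.01380 K/W
ΣR = 1.402×10^-4 + 4.721×10^-4 + 0.01380 = 0.01441 K/W
Q = ΔT/ΣR = (62.8 °C − 10.8 °C)/0.01441 = 3610 W

Q = 3.61 kW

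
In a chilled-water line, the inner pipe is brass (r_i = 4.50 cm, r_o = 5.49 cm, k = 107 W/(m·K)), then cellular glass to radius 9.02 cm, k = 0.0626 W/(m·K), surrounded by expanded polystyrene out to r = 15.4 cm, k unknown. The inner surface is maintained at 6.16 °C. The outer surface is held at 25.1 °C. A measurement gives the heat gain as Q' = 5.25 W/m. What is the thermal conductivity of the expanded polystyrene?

ΣR = ΔT/Q' = |6.16 − 25.1|/5.25 = 3.608 m·K/W
Known resistances:
  R'_brass = ln(0.0549/0.0450)/(2πk) = 0.1989/(2π·107) = 2.958×10^-4 m·K/W
  R'_cellular glass = ln(0.0902/0.0549)/(2πk) = 0.4965/(2π·0.0626) = 1.262 m·K/W
R_expanded polystyrene = ΣR − ΣR_known = 3.608 − 1.262 = 2.346 m·K/W
ln(r₂/r₁)/(2πk) = 2.346 ⇒ k = 0.5349/(2π·2.346) = 0.0363 W/m·K

k = 0.0363 W/m·K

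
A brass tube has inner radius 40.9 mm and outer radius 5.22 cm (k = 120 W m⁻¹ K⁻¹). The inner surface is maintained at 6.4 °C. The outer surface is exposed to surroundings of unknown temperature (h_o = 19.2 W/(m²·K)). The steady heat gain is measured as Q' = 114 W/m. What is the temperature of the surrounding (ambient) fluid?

T_out = 24.5 °C

Sum the resistances:
  R'_brass = ln(0.0522/0.0409)/(2πk) = 0.2440/(2π·120) = 3.236×10^-4 m·K/W
  R'_conv,out = 1/(2πr h) = 1/(2π·0.0522·19.2) = 0.1588 m·K/W
ΣR = 0.1591 m·K/W
ΔT = Q'·ΣR = 114 × 0.1591 = 18.14 K
Heat flows inward, so T_out = T_in + ΔT = 6.4 + 18.14 = 24.5 °C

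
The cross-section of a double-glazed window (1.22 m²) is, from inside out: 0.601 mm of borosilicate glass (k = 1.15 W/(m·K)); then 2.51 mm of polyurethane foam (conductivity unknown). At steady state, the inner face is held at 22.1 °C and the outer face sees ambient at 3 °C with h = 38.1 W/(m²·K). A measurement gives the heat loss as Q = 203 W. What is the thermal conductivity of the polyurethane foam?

ΣR = ΔT/Q = |22.1 − 3|/203 = 0.09409 K/W
Known resistances:
  R_borosilicate glass = L/(kA) = 6.01×10^-4/(1.15·1.22) = 4.284×10^-4 K/W
  R_conv,out = 1/(hA) = 1/(38.1·1.22) = 0.02151 K/W
R_polyurethane foam = ΣR − ΣR_known = 0.09409 − 0.02194 = 0.07215 K/W
L/(kA) = 0.07215 ⇒ k = 0.00251/(0.07215·1.22) = 0.0285 W/m·K

k = 0.0285 W/m·K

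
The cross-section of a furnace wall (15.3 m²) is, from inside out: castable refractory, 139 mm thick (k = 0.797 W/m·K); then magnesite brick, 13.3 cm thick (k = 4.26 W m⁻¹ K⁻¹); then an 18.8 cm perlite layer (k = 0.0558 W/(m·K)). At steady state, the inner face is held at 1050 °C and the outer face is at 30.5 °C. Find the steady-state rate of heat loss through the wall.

Series thermal resistances, inner to outer:
  R_castable refractory = L/(kA) = 0.139/(0.797·15.3) = 0.01140 K/W
  R_magnesite brick = L/(kA) = 0.133/(4.26·15.3) = 0.002041 K/W
  R_perlite = L/(kA) = 0.188/(0.0558·15.3) = 0.2202 K/W
ΣR = 0.01140 + 0.002041 + 0.2202 = 0.2336 K/W
Q = ΔT/ΣR = (1050 °C − 30.5 °C)/0.2336 = 4360 W

Q = 4360 W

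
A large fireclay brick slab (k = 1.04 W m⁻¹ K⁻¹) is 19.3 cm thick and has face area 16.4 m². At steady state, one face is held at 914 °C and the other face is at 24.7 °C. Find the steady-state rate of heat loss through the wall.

Q = kA·ΔT/L = 1.04 × 16.4 × |914 °C − 24.7 °C| / 0.193 = 78600 W

Q = 78.6 kW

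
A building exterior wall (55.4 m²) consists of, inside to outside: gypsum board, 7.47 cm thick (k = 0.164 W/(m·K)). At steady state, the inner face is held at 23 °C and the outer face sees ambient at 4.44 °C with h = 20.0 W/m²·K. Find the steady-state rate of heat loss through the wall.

Treat each layer as a resistance in series:
  R_gypsum board = L/(kA) = 0.0747/(0.164·55.4) = 0.008222 K/W
  R_conv,out = 1/(hA) = 1/(20.0·55.4) = 9.025×10^-4 K/W
ΣR = 0.008222 + 9.025×10^-4 = 0.009125 K/W
Q = ΔT/ΣR = (23 °C − 4.44 °C)/0.009125 = 2030 W

Q = 2.03 kW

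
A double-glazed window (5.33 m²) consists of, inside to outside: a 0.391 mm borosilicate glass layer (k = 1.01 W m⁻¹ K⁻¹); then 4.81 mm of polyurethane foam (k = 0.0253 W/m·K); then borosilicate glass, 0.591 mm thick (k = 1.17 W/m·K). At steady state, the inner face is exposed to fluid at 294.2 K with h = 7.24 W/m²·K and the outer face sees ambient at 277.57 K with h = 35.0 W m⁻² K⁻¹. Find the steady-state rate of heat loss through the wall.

Series thermal resistances, inner to outer:
  R_conv,in = 1/(hA) = 1/(7.24·5.33) = 0.02591 K/W
  R_borosilicate glass = L/(kA) = 3.91×10^-4/(1.01·5.33) = 7.263×10^-5 K/W
  R_polyurethane foam = L/(kA) = 0.00481/(0.0253·5.33) = 0.03567 K/W
  R_borosilicate glass = L/(kA) = 5.91×10^-4/(1.17·5.33) = 9.477×10^-5 K/W
  R_conv,out = 1/(hA) = 1/(35.0·5.33) = 0.005360 K/W
ΣR = 0.02591 + 7.263×10^-5 + 0.03567 + 9.477×10^-5 + 0.005360 = 0.06711 K/W
Q = ΔT/ΣR = (294.2 K − 277.57 K)/0.06711 = 248 W

Q = 248 W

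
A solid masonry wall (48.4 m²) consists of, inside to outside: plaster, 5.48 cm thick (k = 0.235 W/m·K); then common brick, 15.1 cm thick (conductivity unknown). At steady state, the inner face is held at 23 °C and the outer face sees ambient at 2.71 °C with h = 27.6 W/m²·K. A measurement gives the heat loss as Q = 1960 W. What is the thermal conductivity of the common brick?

ΣR = ΔT/Q = |23 − 2.71|/1960 = 0.01035 K/W
Known resistances:
  R_plaster = L/(kA) = 0.0548/(0.235·48.4) = 0.004818 K/W
  R_conv,out = 1/(hA) = 1/(27.6·48.4) = 7.486×10^-4 K/W
R_common brick = ΣR − ΣR_known = 0.01035 − 0.005567 = 0.004783 K/W
L/(kA) = 0.004783 ⇒ k = 0.151/(0.004783·48.4) = 0.652 W/m·K

k = 0.652 W/m·K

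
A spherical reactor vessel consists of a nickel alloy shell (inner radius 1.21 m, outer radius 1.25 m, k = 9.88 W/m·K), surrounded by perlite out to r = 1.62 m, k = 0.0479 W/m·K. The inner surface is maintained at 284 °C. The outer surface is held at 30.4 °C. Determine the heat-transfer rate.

Q = 835 W

Treat each layer as a resistance in series:
  R_nickel alloy = (1/1.21 − 1/1.25)/(4πk) = 0.02645/(4π·9.88) = 2.130×10^-4 K/W
  R_perlite = (1/1.25 − 1/1.62)/(4πk) = 0.1827/(4π·0.0479) = 0.3036 K/W
ΣR = 2.130×10^-4 + 0.3036 = 0.3038 K/W
Q = ΔT/ΣR = (284 °C − 30.4 °C)/0.3038 = 835 W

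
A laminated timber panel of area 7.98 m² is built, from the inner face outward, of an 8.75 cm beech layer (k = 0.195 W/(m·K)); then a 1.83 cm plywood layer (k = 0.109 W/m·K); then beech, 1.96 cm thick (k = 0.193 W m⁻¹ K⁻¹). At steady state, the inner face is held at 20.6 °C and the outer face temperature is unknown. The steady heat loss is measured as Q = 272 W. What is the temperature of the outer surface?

T_out = -3.88 °C

Sum the resistances:
  R_beech = L/(kA) = 0.0875/(0.195·7.98) = 0.05623 K/W
  R_plywood = L/(kA) = 0.0183/(0.109·7.98) = 0.02104 K/W
  R_beech = L/(kA) = 0.0196/(0.193·7.98) = 0.01273 K/W
ΣR = 0.09000 K/W
ΔT = Q·ΣR = 272 × 0.09000 = 24.48 K
Heat flows outward, so T_out = T_in − ΔT = 20.6 − 24.48 = -3.88 °C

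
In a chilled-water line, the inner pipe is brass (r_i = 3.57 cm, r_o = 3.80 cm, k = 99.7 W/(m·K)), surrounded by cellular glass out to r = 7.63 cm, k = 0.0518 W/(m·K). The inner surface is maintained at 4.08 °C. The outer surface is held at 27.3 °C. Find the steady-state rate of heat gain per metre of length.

Treat each layer as a resistance in series:
  R'_brass = ln(0.0380/0.0357)/(2πk) = 0.06244/(2π·99.7) = 9.967×10^-5 m·K/W
  R'_cellular glass = ln(0.0763/0.0380)/(2πk) = 0.6971/(2π·0.0518) = 2.142 m·K/W
ΣR = 9.967×10^-5 + 2.142 = 2.142 m·K/W
Q' = ΔT/ΣR = (4.08 °C − 27.3 °C)/2.142 = -10.8 W/m
(Negative Q' ⇒ heat flows inward; heat gain = 10.8 W/m.)

Q' = 10.8 W/m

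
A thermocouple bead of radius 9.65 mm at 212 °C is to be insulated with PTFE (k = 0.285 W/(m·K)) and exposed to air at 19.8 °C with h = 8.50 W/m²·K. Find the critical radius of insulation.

For a sphere, r_cr = 2k_ins/h = 2·0.285/8.50 = 0.0671 m = 6.71 cm

r_cr = 6.71 cm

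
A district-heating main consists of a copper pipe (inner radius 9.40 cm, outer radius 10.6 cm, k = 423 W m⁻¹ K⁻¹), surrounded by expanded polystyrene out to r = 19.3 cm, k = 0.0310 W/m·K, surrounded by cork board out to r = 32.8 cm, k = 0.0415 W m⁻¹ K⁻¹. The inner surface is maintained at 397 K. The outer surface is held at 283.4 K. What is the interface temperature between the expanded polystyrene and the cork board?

T = 328.6 K

Treat each layer as a resistance in series:
  R'_copper = ln(0.106/0.0940)/(2πk) = 0.1201/(2π·423) = 4.520×10^-5 m·K/W
  R'_expanded polystyrene = ln(0.193/0.106)/(2πk) = 0.5993/(2π·0.0310) = 3.077 m·K/W
  R'_cork board = ln(0.328/0.193)/(2πk) = 0.5303/(2π·0.0415) = 2.034 m·K/W
ΣR = 4.520×10^-5 + 3.077 + 2.034 = 5.111 m·K/W
Q' = ΔT/ΣR = (397 K − 283.4 K)/5.111 = 22.23 W/m
From the inner boundary to the expanded polystyrene/cork board interface, ΣR_partial = 3.077 m·K/W.
T_interface = T_in − Q'·ΣR_partial = 397 K − (22.23)(3.077) = 328.6 K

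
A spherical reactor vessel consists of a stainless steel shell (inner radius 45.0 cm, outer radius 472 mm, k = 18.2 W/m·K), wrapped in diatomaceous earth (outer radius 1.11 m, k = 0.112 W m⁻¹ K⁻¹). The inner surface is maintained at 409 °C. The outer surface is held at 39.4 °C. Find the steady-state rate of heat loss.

Series thermal resistances, inner to outer:
  R_stainless steel = (1/0.450 − 1/0.472)/(4πk) = 0.1036/(4π·18.2) = 4.529×10^-4 K/W
  R_diatomaceous earth = (1/0.472 − 1/1.11)/(4πk) = 1.218/(4π·0.112) = 0.8652 K/W
ΣR = 4.529×10^-4 + 0.8652 = 0.8657 K/W
Q = ΔT/ΣR = (409 °C − 39.4 °C)/0.8657 = 427 W

Q = 427 W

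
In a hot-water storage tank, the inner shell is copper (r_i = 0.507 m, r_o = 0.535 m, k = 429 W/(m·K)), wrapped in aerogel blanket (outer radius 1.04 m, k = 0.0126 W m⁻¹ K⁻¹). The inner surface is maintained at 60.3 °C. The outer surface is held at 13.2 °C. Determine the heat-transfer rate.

Treat each layer as a resistance in series:
  R_copper = (1/0.507 − 1/0.535)/(4πk) = 0.1032/(4π·429) = 1.915×10^-5 K/W
  R_aerogel blanket = (1/0.535 − 1/1.04)/(4πk) = 0.9076/(4π·0.0126) = 5.732 K/W
ΣR = 1.915×10^-5 + 5.732 = 5.732 K/W
Q = ΔT/ΣR = (60.3 °C − 13.2 °C)/5.732 = 8.22 W

Q = 8.22 W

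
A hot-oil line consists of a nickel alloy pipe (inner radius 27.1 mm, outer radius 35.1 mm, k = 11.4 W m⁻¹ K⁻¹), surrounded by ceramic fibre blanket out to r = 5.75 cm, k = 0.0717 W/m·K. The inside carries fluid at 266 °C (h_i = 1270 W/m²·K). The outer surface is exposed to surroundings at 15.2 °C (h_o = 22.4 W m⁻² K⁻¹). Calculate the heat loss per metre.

Q' = 204 W/m

Resistance network (inner→outer):
  R'_conv,in = 1/(2πr h) = 1/(2π·0.0271·1270) = 0.004624 m·K/W
  R'_nickel alloy = ln(0.0351/0.0271)/(2πk) = 0.2587/(2π·11.4) = 0.003611 m·K/W
  R'_ceramic fibre blanket = ln(0.0575/0.0351)/(2πk) = 0.4936/(2π·0.0717) = 1.096 m·K/W
  R'_conv,out = 1/(2πr h) = 1/(2π·0.0575·22.4) = 0.1236 m·K/W
ΣR = 0.004624 + 0.003611 + 1.096 + 0.1236 = 1.228 m·K/W
Q' = ΔT/ΣR = (266 °C − 15.2 °C)/1.228 = 204 W/m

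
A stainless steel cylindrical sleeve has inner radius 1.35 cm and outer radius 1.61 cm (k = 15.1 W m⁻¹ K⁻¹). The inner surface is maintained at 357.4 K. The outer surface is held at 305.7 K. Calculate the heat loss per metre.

Q' = 27.8 kW/m

Q' = 2πk·ΔT/ln(r₂/r₁) = 2π × 15.1 × 51.7 / ln(0.0161/0.0135) = 27800 W/m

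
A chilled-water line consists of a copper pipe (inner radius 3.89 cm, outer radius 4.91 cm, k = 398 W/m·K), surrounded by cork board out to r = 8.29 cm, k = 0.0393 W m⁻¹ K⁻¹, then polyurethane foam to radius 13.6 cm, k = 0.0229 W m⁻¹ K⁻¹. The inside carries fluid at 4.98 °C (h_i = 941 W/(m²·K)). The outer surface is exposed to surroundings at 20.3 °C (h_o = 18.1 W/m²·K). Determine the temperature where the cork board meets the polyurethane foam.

T = 10.8 °C

Treat each layer as a resistance in series:
  R'_conv,in = 1/(2πr h) = 1/(2π·0.0389·941) = 0.004348 m·K/W
  R'_copper = ln(0.0491/0.0389)/(2πk) = 0.2329/(2π·398) = 9.312×10^-5 m·K/W
  R'_cork board = ln(0.0829/0.0491)/(2πk) = 0.5238/(2π·0.0393) = 2.121 m·K/W
  R'_polyurethane foam = ln(0.136/0.0829)/(2πk) = 0.4950/(2π·0.0229) = 3.440 m·K/W
  R'_conv,out = 1/(2πr h) = 1/(2π·0.136·18.1) = 0.06466 m·K/W
ΣR = 0.004348 + 9.312×10^-5 + 2.121 + 3.440 + 0.06466 = 5.630 m·K/W
Q' = ΔT/ΣR = (4.98 °C − 20.3 °C)/5.630 = -2.721 W/m
From the inner boundary to the cork board/polyurethane foam interface, ΣR_partial = 2.125 m·K/W.
T_interface = T_in − Q'·ΣR_partial = 4.98 °C − (-2.721)(2.125) = 10.8 °C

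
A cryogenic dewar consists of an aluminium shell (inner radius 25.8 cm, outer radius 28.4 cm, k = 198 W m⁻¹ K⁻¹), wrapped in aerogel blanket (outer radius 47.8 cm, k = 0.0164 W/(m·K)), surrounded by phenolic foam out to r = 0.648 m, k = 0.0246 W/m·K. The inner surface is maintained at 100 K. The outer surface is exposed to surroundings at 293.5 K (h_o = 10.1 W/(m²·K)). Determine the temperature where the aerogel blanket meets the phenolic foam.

Series thermal resistances, inner to outer:
  R_aluminium = (1/0.258 − 1/0.284)/(4πk) = 0.3548/(4π·198) = 1.426×10^-4 K/W
  R_aerogel blanket = (1/0.284 − 1/0.478)/(4πk) = 1.429/(4π·0.0164) = 6.934 K/W
  R_phenolic foam = (1/0.478 − 1/0.648)/(4πk) = 0.5488/(4π·0.0246) = 1.775 K/W
  R_conv,out = 1/(4πr²h) = 1/(4π·0.648²·10.1) = 0.01876 K/W
ΣR = 1.426×10^-4 + 6.934 + 1.775 + 0.01876 = 8.728 K/W
Q = ΔT/ΣR = (100 K − 293.5 K)/8.728 = -22.17 W
From the inner boundary to the aerogel blanket/phenolic foam interface, ΣR_partial = 6.934 K/W.
T_interface = T_in − Q·ΣR_partial = 100 K − (-22.17)(6.934) = 253.7 K

T = 253.7 K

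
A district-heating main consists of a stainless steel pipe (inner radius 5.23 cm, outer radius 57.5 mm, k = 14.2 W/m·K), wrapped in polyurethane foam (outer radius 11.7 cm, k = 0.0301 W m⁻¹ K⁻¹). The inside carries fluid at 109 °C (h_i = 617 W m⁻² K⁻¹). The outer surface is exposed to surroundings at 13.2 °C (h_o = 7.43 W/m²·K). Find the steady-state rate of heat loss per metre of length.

Series thermal resistances, inner to outer:
  R'_conv,in = 1/(2πr h) = 1/(2π·0.0523·617) = 0.004932 m·K/W
  R'_stainless steel = ln(0.0575/0.0523)/(2πk) = 0.09479/(2π·14.2) = 0.001062 m·K/W
  R'_polyurethane foam = ln(0.117/0.0575)/(2πk) = 0.7104/(2π·0.0301) = 3.756 m·K/W
  R'_conv,out = 1/(2πr h) = 1/(2π·0.117·7.43) = 0.1831 m·K/W
ΣR = 0.004932 + 0.001062 + 3.756 + 0.1831 = 3.945 m·K/W
Q' = ΔT/ΣR = (109 °C − 13.2 °C)/3.945 = 24.3 W/m

Q' = 24.3 W/m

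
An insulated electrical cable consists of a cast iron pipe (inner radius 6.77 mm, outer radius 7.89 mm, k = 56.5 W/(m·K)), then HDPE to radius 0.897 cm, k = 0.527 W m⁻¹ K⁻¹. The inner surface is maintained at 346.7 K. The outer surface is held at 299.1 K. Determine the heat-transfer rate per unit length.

Q' = 1220 W/m

Series thermal resistances, inner to outer:
  R'_cast iron = ln(0.00789/0.00677)/(2πk) = 0.1531/(2π·56.5) = 4.313×10^-4 m·K/W
  R'_HDPE = ln(0.00897/0.00789)/(2πk) = 0.1283/(2π·0.527) = 0.03874 m·K/W
ΣR = 4.313×10^-4 + 0.03874 = 0.03917 m·K/W
Q' = ΔT/ΣR = (346.7 K − 299.1 K)/0.03917 = 1220 W/m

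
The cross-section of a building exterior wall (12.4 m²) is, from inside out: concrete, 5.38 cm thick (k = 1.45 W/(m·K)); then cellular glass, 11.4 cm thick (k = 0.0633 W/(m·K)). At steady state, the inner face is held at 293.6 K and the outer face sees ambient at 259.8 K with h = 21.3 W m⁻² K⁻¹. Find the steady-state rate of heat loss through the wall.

Treat each layer as a resistance in series:
  R_concrete = L/(kA) = 0.0538/(1.45·12.4) = 0.002992 K/W
  R_cellular glass = L/(kA) = 0.114/(0.0633·12.4) = 0.1452 K/W
  R_conv,out = 1/(hA) = 1/(21.3·12.4) = 0.003786 K/W
ΣR = 0.002992 + 0.1452 + 0.003786 = 0.1520 K/W
Q = ΔT/ΣR = (293.6 K − 259.8 K)/0.1520 = 222 W

Q = 222 W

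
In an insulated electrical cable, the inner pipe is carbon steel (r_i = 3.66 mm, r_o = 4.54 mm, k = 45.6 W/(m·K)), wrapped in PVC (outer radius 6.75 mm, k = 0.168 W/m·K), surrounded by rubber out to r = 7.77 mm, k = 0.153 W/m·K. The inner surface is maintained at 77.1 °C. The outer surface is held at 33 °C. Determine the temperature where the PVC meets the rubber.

Resistance network (inner→outer):
  R'_carbon steel = ln(0.00454/0.00366)/(2πk) = 0.2155/(2π·45.6) = 7.520×10^-4 m·K/W
  R'_PVC = ln(0.00675/0.00454)/(2πk) = 0.3966/(2π·0.168) = 0.3757 m·K/W
  R'_rubber = ln(0.00777/0.00675)/(2πk) = 0.1407/(2π·0.153) = 0.1464 m·K/W
ΣR = 7.520×10^-4 + 0.3757 + 0.1464 = 0.5229 m·K/W
Q' = ΔT/ΣR = (77.1 °C − 33 °C)/0.5229 = 84.34 W/m
From the inner boundary to the PVC/rubber interface, ΣR_partial = 0.3765 m·K/W.
T_interface = T_in − Q'·ΣR_partial = 77.1 °C − (84.34)(0.3765) = 45.3 °C

T = 45.3 °C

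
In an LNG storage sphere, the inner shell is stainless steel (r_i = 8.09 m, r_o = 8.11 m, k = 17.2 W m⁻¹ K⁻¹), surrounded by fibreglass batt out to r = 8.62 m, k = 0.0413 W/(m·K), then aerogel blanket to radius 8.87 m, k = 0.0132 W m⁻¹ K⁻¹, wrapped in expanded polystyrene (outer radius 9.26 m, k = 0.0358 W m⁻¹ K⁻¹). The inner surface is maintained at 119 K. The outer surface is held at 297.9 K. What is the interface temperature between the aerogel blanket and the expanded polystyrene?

Resistance network (inner→outer):
  R_stainless steel = (1/8.09 − 1/8.11)/(4πk) = 3.048×10^-4/(4π·17.2) = 1.410×10^-6 K/W
  R_fibreglass batt = (1/8.11 − 1/8.62)/(4πk) = 0.007295/(4π·0.0413) = 0.01406 K/W
  R_aerogel blanket = (1/8.62 − 1/8.87)/(4πk) = 0.003270/(4π·0.0132) = 0.01971 K/W
  R_expanded polystyrene = (1/8.87 − 1/9.26)/(4πk) = 0.004748/(4π·0.0358) = 0.01055 K/W
ΣR = 1.410×10^-6 + 0.01406 + 0.01971 + 0.01055 = 0.04432 K/W
Q = ΔT/ΣR = (119 K − 297.9 K)/0.04432 = -4037 W
From the inner boundary to the aerogel blanket/expanded polystyrene interface, ΣR_partial = 0.03377 K/W.
T_interface = T_in − Q·ΣR_partial = 119 K − (-4037)(0.03377) = 255.3 K

T = 255.3 K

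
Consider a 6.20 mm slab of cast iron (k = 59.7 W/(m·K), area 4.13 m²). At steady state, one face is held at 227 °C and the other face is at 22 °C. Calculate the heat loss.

Q = 8150 kW

Q = kA·ΔT/L = 59.7 × 4.13 × |227 °C − 22 °C| / 0.00620 = 8.15×10^6 W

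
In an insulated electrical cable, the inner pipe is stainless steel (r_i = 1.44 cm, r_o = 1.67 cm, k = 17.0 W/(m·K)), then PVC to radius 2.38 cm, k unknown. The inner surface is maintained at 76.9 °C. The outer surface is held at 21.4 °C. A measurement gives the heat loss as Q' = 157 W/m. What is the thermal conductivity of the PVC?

ΣR = ΔT/Q' = |76.9 − 21.4|/157 = 0.3535 m·K/W
Known resistances:
  R'_stainless steel = ln(0.0167/0.0144)/(2πk) = 0.1482/(2π·17.0) = 0.001387 m·K/W
R_PVC = ΣR − ΣR_known = 0.3535 − 0.001387 = 0.3521 m·K/W
ln(r₂/r₁)/(2πk) = 0.3521 ⇒ k = 0.3543/(2π·0.3521) = 0.160 W/m·K

k = 0.160 W/m·K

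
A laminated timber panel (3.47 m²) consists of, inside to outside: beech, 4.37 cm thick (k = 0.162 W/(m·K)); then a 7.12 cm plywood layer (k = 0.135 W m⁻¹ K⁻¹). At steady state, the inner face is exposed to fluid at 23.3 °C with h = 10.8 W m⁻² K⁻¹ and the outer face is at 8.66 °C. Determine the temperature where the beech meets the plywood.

T = 17.3 °C

Treat each layer as a resistance in series:
  R_conv,in = 1/(hA) = 1/(10.8·3.47) = 0.02668 K/W
  R_beech = L/(kA) = 0.0437/(0.162·3.47) = 0.07774 K/W
  R_plywood = L/(kA) = 0.0712/(0.135·3.47) = 0.1520 K/W
ΣR = 0.02668 + 0.07774 + 0.1520 = 0.2564 K/W
Q = ΔT/ΣR = (23.3 °C − 8.66 °C)/0.2564 = 57.10 W
From the inner boundary to the beech/plywood interface, ΣR_partial = 0.1044 K/W.
T_interface = T_in − Q·ΣR_partial = 23.3 °C − (57.10)(0.1044) = 17.3 °C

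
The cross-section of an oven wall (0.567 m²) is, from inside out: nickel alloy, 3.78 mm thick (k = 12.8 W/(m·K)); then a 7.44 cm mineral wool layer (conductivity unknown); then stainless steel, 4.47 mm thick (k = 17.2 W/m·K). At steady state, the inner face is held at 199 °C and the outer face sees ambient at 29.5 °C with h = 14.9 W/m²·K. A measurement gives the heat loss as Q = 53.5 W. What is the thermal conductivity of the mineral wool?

k = 0.0430 W/m·K

ΣR = ΔT/Q = |199 − 29.5|/53.5 = 3.168 K/W
Known resistances:
  R_nickel alloy = L/(kA) = 0.00378/(12.8·0.567) = 5.208×10^-4 K/W
  R_stainless steel = L/(kA) = 0.00447/(17.2·0.567) = 4.583×10^-4 K/W
  R_conv,out = 1/(hA) = 1/(14.9·0.567) = 0.1184 K/W
R_mineral wool = ΣR − ΣR_known = 3.168 − 0.1194 = 3.049 K/W
L/(kA) = 3.049 ⇒ k = 0.0744/(3.049·0.567) = 0.0430 W/m·K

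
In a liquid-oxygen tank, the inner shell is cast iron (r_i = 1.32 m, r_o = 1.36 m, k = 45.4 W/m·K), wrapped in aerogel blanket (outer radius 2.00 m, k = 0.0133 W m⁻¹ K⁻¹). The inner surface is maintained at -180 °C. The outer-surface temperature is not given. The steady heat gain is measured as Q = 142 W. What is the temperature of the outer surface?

T_out = 19.9 °C

Series resistances:
  R_cast iron = (1/1.32 − 1/1.36)/(4πk) = 0.02228/(4π·45.4) = 3.906×10^-5 K/W
  R_aerogel blanket = (1/1.36 − 1/2.00)/(4πk) = 0.2353/(4π·0.0133) = 1.408 K/W
ΣR = 1.408 K/W
ΔT = Q·ΣR = 142 × 1.408 = 199.9 K
Heat flows inward, so T_out = T_in + ΔT = -180 + 199.9 = 19.9 °C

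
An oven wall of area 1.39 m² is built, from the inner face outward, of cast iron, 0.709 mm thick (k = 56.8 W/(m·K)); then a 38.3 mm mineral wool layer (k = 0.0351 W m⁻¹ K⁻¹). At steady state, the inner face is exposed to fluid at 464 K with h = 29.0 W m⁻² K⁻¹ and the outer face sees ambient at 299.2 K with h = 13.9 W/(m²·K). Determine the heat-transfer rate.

Series thermal resistances, inner to outer:
  R_conv,in = 1/(hA) = 1/(29.0·1.39) = 0.02481 K/W
  R_cast iron = L/(kA) = 7.09×10^-4/(56.8·1.39) = 8.980×10^-6 K/W
  R_mineral wool = L/(kA) = 0.0383/(0.0351·1.39) = 0.7850 K/W
  R_conv,out = 1/(hA) = 1/(13.9·1.39) = 0.05176 K/W
ΣR = 0.02481 + 8.980×10^-6 + 0.7850 + 0.05176 = 0.8616 K/W
Q = ΔT/ΣR = (464 K − 299.2 K)/0.8616 = 191 W

Q = 191 W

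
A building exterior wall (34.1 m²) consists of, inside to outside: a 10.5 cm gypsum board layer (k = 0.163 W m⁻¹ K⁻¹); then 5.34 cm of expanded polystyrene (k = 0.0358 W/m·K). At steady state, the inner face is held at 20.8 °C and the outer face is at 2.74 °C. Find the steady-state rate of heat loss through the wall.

Treat each layer as a resistance in series:
  R_gypsum board = L/(kA) = 0.105/(0.163·34.1) = 0.01889 K/W
  R_expanded polystyrene = L/(kA) = 0.0534/(0.0358·34.1) = 0.04374 K/W
ΣR = 0.01889 + 0.04374 = 0.06263 K/W
Q = ΔT/ΣR = (20.8 °C − 2.74 °C)/0.06263 = 288 W

Q = 288 W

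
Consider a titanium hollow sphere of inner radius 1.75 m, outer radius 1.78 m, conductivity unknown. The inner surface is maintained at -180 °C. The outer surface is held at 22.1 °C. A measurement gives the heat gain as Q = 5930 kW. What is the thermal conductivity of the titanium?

k = 22.5 W/m·K

ΣR = ΔT/Q = |-180 − 22.1|/5.93×10^6 = 3.408×10^-5 K/W
(1/r₁−1/r₂)/(4πk) = 3.408×10^-5 ⇒ k = 0.009631/(4π·3.408×10^-5) = 22.5 W/m·K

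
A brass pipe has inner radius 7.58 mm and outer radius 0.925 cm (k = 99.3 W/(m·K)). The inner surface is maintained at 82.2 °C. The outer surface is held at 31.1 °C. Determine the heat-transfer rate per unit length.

Q' = 1.60×10^5 W/m

Q' = 2πk·ΔT/ln(r₂/r₁) = 2π × 99.3 × 51.1 / ln(0.00925/0.00758) = 1.60×10^5 W/m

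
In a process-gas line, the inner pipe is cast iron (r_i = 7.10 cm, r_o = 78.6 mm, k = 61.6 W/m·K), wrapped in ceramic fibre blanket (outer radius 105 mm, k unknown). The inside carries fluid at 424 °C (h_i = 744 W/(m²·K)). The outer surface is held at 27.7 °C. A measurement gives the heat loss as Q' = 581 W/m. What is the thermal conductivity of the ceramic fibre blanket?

k = 0.0679 W/m·K

ΣR = ΔT/Q' = |424 − 27.7|/581 = 0.6821 m·K/W
Known resistances:
  R'_conv,in = 1/(2πr h) = 1/(2π·0.0710·744) = 0.003013 m·K/W
  R'_cast iron = ln(0.0786/0.0710)/(2πk) = 0.1017/(2π·61.6) = 2.627×10^-4 m·K/W
R_ceramic fibre blanket = ΣR − ΣR_known = 0.6821 − 0.003276 = 0.6788 m·K/W
ln(r₂/r₁)/(2πk) = 0.6788 ⇒ k = 0.2896/(2π·0.6788) = 0.0679 W/m·K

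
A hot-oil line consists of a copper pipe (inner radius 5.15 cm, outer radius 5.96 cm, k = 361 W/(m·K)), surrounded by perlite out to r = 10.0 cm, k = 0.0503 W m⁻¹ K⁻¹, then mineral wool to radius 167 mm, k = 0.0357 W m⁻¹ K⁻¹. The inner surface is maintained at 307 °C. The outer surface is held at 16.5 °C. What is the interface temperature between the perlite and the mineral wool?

Series thermal resistances, inner to outer:
  R'_copper = ln(0.0596/0.0515)/(2πk) = 0.1461/(2π·361) = 6.440×10^-5 m·K/W
  R'_perlite = ln(0.100/0.0596)/(2πk) = 0.5175/(2π·0.0503) = 1.637 m·K/W
  R'_mineral wool = ln(0.167/0.100)/(2πk) = 0.5128/(2π·0.0357) = 2.286 m·K/W
ΣR = 6.440×10^-5 + 1.637 + 2.286 = 3.923 m·K/W
Q' = ΔT/ΣR = (307 °C − 16.5 °C)/3.923 = 74.05 W/m
From the inner boundary to the perlite/mineral wool interface, ΣR_partial = 1.637 m·K/W.
T_interface = T_in − Q'·ΣR_partial = 307 °C − (74.05)(1.637) = 186 °C

T = 186 °C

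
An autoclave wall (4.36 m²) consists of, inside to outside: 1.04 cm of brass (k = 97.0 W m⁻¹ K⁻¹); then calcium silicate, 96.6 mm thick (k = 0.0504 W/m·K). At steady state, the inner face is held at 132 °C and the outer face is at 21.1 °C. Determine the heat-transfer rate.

Q = 252 W

Treat each layer as a resistance in series:
  R_brass = L/(kA) = 0.0104/(97.0·4.36) = 2.459×10^-5 K/W
  R_calcium silicate = L/(kA) = 0.0966/(0.0504·4.36) = 0.4396 K/W
ΣR = 2.459×10^-5 + 0.4396 = 0.4396 K/W
Q = ΔT/ΣR = (132 °C − 21.1 °C)/0.4396 = 252 W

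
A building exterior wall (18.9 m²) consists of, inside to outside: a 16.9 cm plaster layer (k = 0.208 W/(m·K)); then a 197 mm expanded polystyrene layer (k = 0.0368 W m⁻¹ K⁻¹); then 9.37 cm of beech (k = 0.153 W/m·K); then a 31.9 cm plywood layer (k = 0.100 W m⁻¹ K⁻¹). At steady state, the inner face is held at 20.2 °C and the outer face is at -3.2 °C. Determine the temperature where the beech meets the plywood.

Resistance network (inner→outer):
  R_plaster = L/(kA) = 0.169/(0.208·18.9) = 0.04299 K/W
  R_expanded polystyrene = L/(kA) = 0.197/(0.0368·18.9) = 0.2832 K/W
  R_beech = L/(kA) = 0.0937/(0.153·18.9) = 0.03240 K/W
  R_plywood = L/(kA) = 0.319/(0.100·18.9) = 0.1688 K/W
ΣR = 0.04299 + 0.2832 + 0.03240 + 0.1688 = 0.5274 K/W
Q = ΔT/ΣR = (20.2 °C − -3.2 °C)/0.5274 = 44.37 W
From the inner boundary to the beech/plywood interface, ΣR_partial = 0.3586 K/W.
T_interface = T_in − Q·ΣR_partial = 20.2 °C − (44.37)(0.3586) = 4.29 °C

T = 4.29 °C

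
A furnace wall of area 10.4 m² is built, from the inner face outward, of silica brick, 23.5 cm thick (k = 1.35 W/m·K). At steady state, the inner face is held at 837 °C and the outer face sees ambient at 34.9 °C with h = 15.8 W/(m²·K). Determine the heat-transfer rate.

Q = 35.1 kW

Treat each layer as a resistance in series:
  R_silica brick = L/(kA) = 0.235/(1.35·10.4) = 0.01674 K/W
  R_conv,out = 1/(hA) = 1/(15.8·10.4) = 0.006086 K/W
ΣR = 0.01674 + 0.006086 = 0.02283 K/W
Q = ΔT/ΣR = (837 °C − 34.9 °C)/0.02283 = 35100 W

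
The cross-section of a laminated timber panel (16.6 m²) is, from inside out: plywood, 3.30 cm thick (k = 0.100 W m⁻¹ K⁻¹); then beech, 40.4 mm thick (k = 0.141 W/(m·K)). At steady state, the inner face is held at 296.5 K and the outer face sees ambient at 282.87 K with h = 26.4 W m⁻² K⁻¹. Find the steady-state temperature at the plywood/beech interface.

T = 289.6 K

Treat each layer as a resistance in series:
  R_plywood = L/(kA) = 0.0330/(0.100·16.6) = 0.01988 K/W
  R_beech = L/(kA) = 0.0404/(0.141·16.6) = 0.01726 K/W
  R_conv,out = 1/(hA) = 1/(26.4·16.6) = 0.002282 K/W
ΣR = 0.01988 + 0.01726 + 0.002282 = 0.03942 K/W
Q = ΔT/ΣR = (296.5 K − 282.87 K)/0.03942 = 345.8 W
From the inner boundary to the plywood/beech interface, ΣR_partial = 0.01988 K/W.
T_interface = T_in − Q·ΣR_partial = 296.5 K − (345.8)(0.01988) = 289.6 K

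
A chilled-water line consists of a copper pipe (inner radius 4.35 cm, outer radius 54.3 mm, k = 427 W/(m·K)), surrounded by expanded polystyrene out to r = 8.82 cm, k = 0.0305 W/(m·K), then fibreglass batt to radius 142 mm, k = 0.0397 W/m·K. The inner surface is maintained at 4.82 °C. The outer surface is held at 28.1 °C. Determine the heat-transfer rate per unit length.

Q' = 5.24 W/m

Resistance network (inner→outer):
  R'_copper = ln(0.0543/0.0435)/(2πk) = 0.2218/(2π·427) = 8.266×10^-5 m·K/W
  R'_expanded polystyrene = ln(0.0882/0.0543)/(2πk) = 0.4851/(2π·0.0305) = 2.531 m·K/W
  R'_fibreglass batt = ln(0.142/0.0882)/(2πk) = 0.4762/(2π·0.0397) = 1.909 m·K/W
ΣR = 8.266×10^-5 + 2.531 + 1.909 = 4.440 m·K/W
Q' = ΔT/ΣR = (4.82 °C − 28.1 °C)/4.440 = -5.24 W/m
(Negative Q' ⇒ heat flows inward; heat gain = 5.24 W/m.)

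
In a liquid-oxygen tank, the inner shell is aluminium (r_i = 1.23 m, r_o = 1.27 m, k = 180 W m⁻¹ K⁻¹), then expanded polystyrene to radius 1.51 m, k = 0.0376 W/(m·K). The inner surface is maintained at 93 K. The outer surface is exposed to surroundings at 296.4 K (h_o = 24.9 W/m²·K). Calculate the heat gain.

Treat each layer as a resistance in series:
  R_aluminium = (1/1.23 − 1/1.27)/(4πk) = 0.02561/(4π·180) = 1.132×10^-5 K/W
  R_expanded polystyrene = (1/1.27 − 1/1.51)/(4πk) = 0.1251/(4π·0.0376) = 0.2649 K/W
  R_conv,out = 1/(4πr²h) = 1/(4π·1.51²·24.9) = 0.001402 K/W
ΣR = 1.132×10^-5 + 0.2649 + 0.001402 = 0.2663 K/W
Q = ΔT/ΣR = (93 K − 296.4 K)/0.2663 = -764 W
(Negative Q ⇒ heat flows inward; heat gain = 764 W.)

Q = 764 W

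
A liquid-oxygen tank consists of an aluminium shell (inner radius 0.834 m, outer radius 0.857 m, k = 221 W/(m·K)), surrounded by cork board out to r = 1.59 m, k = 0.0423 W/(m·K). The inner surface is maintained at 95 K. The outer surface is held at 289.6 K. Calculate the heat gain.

Q = 192 W

Treat each layer as a resistance in series:
  R_aluminium = (1/0.834 − 1/0.857)/(4πk) = 0.03218/(4π·221) = 1.159×10^-5 K/W
  R_cork board = (1/0.857 − 1/1.59)/(4πk) = 0.5379/(4π·0.0423) = 1.012 K/W
ΣR = 1.159×10^-5 + 1.012 = 1.012 K/W
Q = ΔT/ΣR = (95 K − 289.6 K)/1.012 = -192 W
(Negative Q ⇒ heat flows inward; heat gain = 192 W.)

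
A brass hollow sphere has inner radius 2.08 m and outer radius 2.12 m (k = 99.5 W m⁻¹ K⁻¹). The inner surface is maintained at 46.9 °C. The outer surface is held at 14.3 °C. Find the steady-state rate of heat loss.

Q = 4.49×10^6 W

Q = 4πk·ΔT/(1/r₁ − 1/r₂) = 4π × 99.5 × 32.6 / (1/2.08 − 1/2.12) = 4.49×10^6 W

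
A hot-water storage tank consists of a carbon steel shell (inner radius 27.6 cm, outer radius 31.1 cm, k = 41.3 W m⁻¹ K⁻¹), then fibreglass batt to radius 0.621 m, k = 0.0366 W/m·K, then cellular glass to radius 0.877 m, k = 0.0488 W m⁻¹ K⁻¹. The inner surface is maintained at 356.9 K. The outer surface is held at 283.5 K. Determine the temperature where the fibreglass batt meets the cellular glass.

T = 296.7 K

Treat each layer as a resistance in series:
  R_carbon steel = (1/0.276 − 1/0.311)/(4πk) = 0.4078/(4π·41.3) = 7.857×10^-4 K/W
  R_fibreglass batt = (1/0.311 − 1/0.621)/(4πk) = 1.605/(4π·0.0366) = 3.490 K/W
  R_cellular glass = (1/0.621 − 1/0.877)/(4πk) = 0.4701/(4π·0.0488) = 0.7665 K/W
ΣR = 7.857×10^-4 + 3.490 + 0.7665 = 4.257 K/W
Q = ΔT/ΣR = (356.9 K − 283.5 K)/4.257 = 17.24 W
From the inner boundary to the fibreglass batt/cellular glass interface, ΣR_partial = 3.491 K/W.
T_interface = T_in − Q·ΣR_partial = 356.9 K − (17.24)(3.491) = 296.7 K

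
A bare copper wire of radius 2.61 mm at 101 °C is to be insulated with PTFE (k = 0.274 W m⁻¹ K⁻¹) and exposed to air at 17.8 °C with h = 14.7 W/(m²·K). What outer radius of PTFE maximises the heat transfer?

r_cr = 1.86 cm

For a cylinder, r_cr = k_ins/h = 0.274/14.7 = 0.0186 m = 1.86 cm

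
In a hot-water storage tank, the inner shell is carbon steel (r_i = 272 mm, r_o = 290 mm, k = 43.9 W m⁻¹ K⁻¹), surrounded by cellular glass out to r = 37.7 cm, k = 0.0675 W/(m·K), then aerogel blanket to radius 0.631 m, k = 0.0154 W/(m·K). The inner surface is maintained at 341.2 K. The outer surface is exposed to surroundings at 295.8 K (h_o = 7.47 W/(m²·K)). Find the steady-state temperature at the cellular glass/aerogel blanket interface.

T = 334.6 K

Series thermal resistances, inner to outer:
  R_carbon steel = (1/0.272 − 1/0.290)/(4πk) = 0.2282/(4π·43.9) = 4.136×10^-4 K/W
  R_cellular glass = (1/0.290 − 1/0.377)/(4πk) = 0.7958/(4π·0.0675) = 0.9381 K/W
  R_aerogel blanket = (1/0.377 − 1/0.631)/(4πk) = 1.068/(4π·0.0154) = 5.517 K/W
  R_conv,out = 1/(4πr²h) = 1/(4π·0.631²·7.47) = 0.02676 K/W
ΣR = 4.136×10^-4 + 0.9381 + 5.517 + 0.02676 = 6.482 K/W
Q = ΔT/ΣR = (341.2 K − 295.8 K)/6.482 = 7.004 W
From the inner boundary to the cellular glass/aerogel blanket interface, ΣR_partial = 0.9385 K/W.
T_interface = T_in − Q·ΣR_partial = 341.2 K − (7.004)(0.9385) = 334.6 K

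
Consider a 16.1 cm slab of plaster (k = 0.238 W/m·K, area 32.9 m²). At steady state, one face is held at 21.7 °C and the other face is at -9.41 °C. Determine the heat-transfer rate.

Q = 1510 W

Q = kA·ΔT/L = 0.238 × 32.9 × |21.7 °C − -9.41 °C| / 0.161 = 1510 W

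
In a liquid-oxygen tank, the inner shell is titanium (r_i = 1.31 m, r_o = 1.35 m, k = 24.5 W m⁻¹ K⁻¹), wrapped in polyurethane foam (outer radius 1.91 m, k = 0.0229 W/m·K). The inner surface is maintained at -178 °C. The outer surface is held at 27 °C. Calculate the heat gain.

Q = 272 W

Series thermal resistances, inner to outer:
  R_titanium = (1/1.31 − 1/1.35)/(4πk) = 0.02262/(4π·24.5) = 7.346×10^-5 K/W
  R_polyurethane foam = (1/1.35 − 1/1.91)/(4πk) = 0.2172/(4π·0.0229) = 0.7547 K/W
ΣR = 7.346×10^-5 + 0.7547 = 0.7548 K/W
Q = ΔT/ΣR = (-178 °C − 27 °C)/0.7548 = -272 W
(Negative Q ⇒ heat flows inward; heat gain = 272 W.)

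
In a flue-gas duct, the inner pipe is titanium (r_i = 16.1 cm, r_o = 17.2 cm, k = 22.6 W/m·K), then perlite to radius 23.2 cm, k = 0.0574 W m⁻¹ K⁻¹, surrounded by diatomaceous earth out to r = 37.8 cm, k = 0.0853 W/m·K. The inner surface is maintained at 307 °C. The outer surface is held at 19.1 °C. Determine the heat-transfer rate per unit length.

Q' = 165 W/m

Series thermal resistances, inner to outer:
  R'_titanium = ln(0.172/0.161)/(2πk) = 0.06609/(2π·22.6) = 4.654×10^-4 m·K/W
  R'_perlite = ln(0.232/0.172)/(2πk) = 0.2992/(2π·0.0574) = 0.8297 m·K/W
  R'_diatomaceous earth = ln(0.378/0.232)/(2πk) = 0.4882/(2π·0.0853) = 0.9108 m·K/W
ΣR = 4.654×10^-4 + 0.8297 + 0.9108 = 1.741 m·K/W
Q' = ΔT/ΣR = (307 °C − 19.1 °C)/1.741 = 165 W/m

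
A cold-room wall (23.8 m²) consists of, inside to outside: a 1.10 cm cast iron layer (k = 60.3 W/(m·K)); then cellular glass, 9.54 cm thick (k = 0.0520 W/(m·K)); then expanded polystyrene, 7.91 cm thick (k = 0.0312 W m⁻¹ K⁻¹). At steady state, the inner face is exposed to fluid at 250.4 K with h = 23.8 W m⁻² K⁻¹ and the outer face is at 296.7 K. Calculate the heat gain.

Q = 250 W

Treat each layer as a resistance in series:
  R_conv,in = 1/(hA) = 1/(23.8·23.8) = 0.001765 K/W
  R_cast iron = L/(kA) = 0.0110/(60.3·23.8) = 7.665×10^-6 K/W
  R_cellular glass = L/(kA) = 0.0954/(0.0520·23.8) = 0.07708 K/W
  R_expanded polystyrene = L/(kA) = 0.0791/(0.0312·23.8) = 0.1065 K/W
ΣR = 0.001765 + 7.665×10^-6 + 0.07708 + 0.1065 = 0.1854 K/W
Q = ΔT/ΣR = (250.4 K − 296.7 K)/0.1854 = -250 W
(Negative Q ⇒ heat flows inward; heat gain = 250 W.)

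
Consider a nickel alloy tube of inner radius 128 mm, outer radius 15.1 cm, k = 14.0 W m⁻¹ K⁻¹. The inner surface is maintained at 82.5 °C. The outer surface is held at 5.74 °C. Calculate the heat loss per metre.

Q' = 2πk·ΔT/ln(r₂/r₁) = 2π × 14.0 × 76.76 / ln(0.151/0.128) = 40900 W/m

Q' = 40900 W/m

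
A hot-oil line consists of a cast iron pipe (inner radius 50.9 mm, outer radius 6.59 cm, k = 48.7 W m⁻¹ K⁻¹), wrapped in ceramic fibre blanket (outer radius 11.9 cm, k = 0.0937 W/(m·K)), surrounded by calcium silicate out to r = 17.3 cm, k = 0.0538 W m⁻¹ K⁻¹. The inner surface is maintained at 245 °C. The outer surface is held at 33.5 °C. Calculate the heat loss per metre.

Q' = 100 W/m

Series thermal resistances, inner to outer:
  R'_cast iron = ln(0.0659/0.0509)/(2πk) = 0.2583/(2π·48.7) = 8.441×10^-4 m·K/W
  R'_ceramic fibre blanket = ln(0.119/0.0659)/(2πk) = 0.5910/(2π·0.0937) = 1.004 m·K/W
  R'_calcium silicate = ln(0.173/0.119)/(2πk) = 0.3742/(2π·0.0538) = 1.107 m·K/W
ΣR = 8.441×10^-4 + 1.004 + 1.107 = 2.112 m·K/W
Q' = ΔT/ΣR = (245 °C − 33.5 °C)/2.112 = 100 W/m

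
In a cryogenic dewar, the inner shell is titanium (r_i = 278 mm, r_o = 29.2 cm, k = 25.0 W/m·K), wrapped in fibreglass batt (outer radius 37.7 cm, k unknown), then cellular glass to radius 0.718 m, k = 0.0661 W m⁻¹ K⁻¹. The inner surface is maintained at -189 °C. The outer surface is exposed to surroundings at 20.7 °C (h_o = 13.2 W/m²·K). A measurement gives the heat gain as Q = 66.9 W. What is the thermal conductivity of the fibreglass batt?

ΣR = ΔT/Q = |-189 − 20.7|/66.9 = 3.135 K/W
Known resistances:
  R_titanium = (1/0.278 − 1/0.292)/(4πk) = 0.1725/(4π·25.0) = 5.490×10^-4 K/W
  R_cellular glass = (1/0.377 − 1/0.718)/(4πk) = 1.260/(4π·0.0661) = 1.517 K/W
  R_conv,out = 1/(4πr²h) = 1/(4π·0.718²·13.2) = 0.01169 K/W
R_fibreglass batt = ΣR − ΣR_known = 3.135 − 1.529 = 1.606 K/W
(1/r₁−1/r₂)/(4πk) = 1.606 ⇒ k = 0.7721/(4π·1.606) = 0.0383 W/m·K

k = 0.0383 W/m·K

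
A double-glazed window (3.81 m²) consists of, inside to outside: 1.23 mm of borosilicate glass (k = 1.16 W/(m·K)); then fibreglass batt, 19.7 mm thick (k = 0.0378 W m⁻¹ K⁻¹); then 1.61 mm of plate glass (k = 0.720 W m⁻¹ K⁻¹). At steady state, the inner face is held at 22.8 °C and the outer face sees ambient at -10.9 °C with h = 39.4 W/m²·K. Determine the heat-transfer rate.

Q = 234 W

Series thermal resistances, inner to outer:
  R_borosilicate glass = L/(kA) = 0.00123/(1.16·3.81) = 2.783×10^-4 K/W
  R_fibreglass batt = L/(kA) = 0.0197/(0.0378·3.81) = 0.1368 K/W
  R_plate glass = L/(kA) = 0.00161/(0.720·3.81) = 5.869×10^-4 K/W
  R_conv,out = 1/(hA) = 1/(39.4·3.81) = 0.006662 K/W
ΣR = 2.783×10^-4 + 0.1368 + 5.869×10^-4 + 0.006662 = 0.1443 K/W
Q = ΔT/ΣR = (22.8 °C − -10.9 °C)/0.1443 = 234 W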